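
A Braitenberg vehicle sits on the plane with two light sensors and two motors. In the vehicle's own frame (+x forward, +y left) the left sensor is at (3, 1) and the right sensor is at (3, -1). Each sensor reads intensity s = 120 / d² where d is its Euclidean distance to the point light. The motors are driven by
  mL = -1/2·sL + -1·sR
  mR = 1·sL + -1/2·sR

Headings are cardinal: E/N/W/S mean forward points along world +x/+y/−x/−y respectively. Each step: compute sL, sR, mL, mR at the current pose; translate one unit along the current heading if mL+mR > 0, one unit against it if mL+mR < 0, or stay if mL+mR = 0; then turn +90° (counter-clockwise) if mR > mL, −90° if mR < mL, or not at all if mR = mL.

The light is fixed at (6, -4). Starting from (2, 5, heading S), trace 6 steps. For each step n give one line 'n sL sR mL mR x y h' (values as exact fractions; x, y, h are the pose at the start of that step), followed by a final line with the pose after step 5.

n=0: pose=(2,5,S); sL=8/3, sR=120/61; mL=-604/183, mR=308/183; mL+mR=-296/183 → advance -1; mR−mL=304/61 → turn +1·90°
n=1: pose=(2,6,E); sL=60/61, sR=60/41; mL=-4890/2501, mR=630/2501; mL+mR=-4260/2501 → advance -1; mR−mL=5520/2501 → turn +1·90°
n=2: pose=(1,6,N); sL=24/41, sR=24/37; mL=-1428/1517, mR=396/1517; mL+mR=-1032/1517 → advance -1; mR−mL=1824/1517 → turn +1·90°
n=3: pose=(1,5,W); sL=15/16, sR=30/41; mL=-1575/1312, mR=375/656; mL+mR=-825/1312 → advance -1; mR−mL=2325/1312 → turn +1·90°
n=4: pose=(2,5,S); sL=8/3, sR=120/61; mL=-604/183, mR=308/183; mL+mR=-296/183 → advance -1; mR−mL=304/61 → turn +1·90°
n=5: pose=(2,6,E); sL=60/61, sR=60/41; mL=-4890/2501, mR=630/2501; mL+mR=-4260/2501 → advance -1; mR−mL=5520/2501 → turn +1·90°

0 8/3 120/61 -604/183 308/183 2 5 S
1 60/61 60/41 -4890/2501 630/2501 2 6 E
2 24/41 24/37 -1428/1517 396/1517 1 6 N
3 15/16 30/41 -1575/1312 375/656 1 5 W
4 8/3 120/61 -604/183 308/183 2 5 S
5 60/61 60/41 -4890/2501 630/2501 2 6 E
final 1 6 N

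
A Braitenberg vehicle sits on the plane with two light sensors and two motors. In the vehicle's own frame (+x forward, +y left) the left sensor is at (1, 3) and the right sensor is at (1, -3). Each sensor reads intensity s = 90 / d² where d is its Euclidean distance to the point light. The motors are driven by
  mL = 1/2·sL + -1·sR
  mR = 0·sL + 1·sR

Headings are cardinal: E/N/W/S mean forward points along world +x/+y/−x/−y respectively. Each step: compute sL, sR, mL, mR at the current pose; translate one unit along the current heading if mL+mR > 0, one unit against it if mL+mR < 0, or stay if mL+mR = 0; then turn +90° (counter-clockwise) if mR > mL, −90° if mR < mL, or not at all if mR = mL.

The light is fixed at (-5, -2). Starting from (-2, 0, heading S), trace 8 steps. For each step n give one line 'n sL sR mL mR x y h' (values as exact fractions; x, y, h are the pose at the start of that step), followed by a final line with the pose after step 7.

n=0: pose=(-2,0,S); sL=90/37, sR=90; mL=-3285/37, mR=90; mL+mR=45/37 → advance +1; mR−mL=6615/37 → turn +1·90°
n=1: pose=(-2,-1,E); sL=45/16, sR=9/2; mL=-99/32, mR=9/2; mL+mR=45/32 → advance +1; mR−mL=243/32 → turn +1·90°
n=2: pose=(-1,-1,N); sL=18, sR=90/53; mL=387/53, mR=90/53; mL+mR=9 → advance +1; mR−mL=-297/53 → turn -1·90°
n=3: pose=(-1,0,E); sL=9/5, sR=45/13; mL=-333/130, mR=45/13; mL+mR=9/10 → advance +1; mR−mL=783/130 → turn +1·90°
n=4: pose=(0,0,N); sL=90/13, sR=90/73; mL=2115/949, mR=90/73; mL+mR=45/13 → advance +1; mR−mL=-945/949 → turn -1·90°
n=5: pose=(0,1,E); sL=5/4, sR=5/2; mL=-15/8, mR=5/2; mL+mR=5/8 → advance +1; mR−mL=35/8 → turn +1·90°
n=6: pose=(1,1,N); sL=18/5, sR=90/97; mL=423/485, mR=90/97; mL+mR=9/5 → advance +1; mR−mL=27/485 → turn +1·90°
n=7: pose=(1,2,W); sL=45/13, sR=45/37; mL=495/962, mR=45/37; mL+mR=45/26 → advance +1; mR−mL=675/962 → turn +1·90°

0 90/37 90 -3285/37 90 -2 0 S
1 45/16 9/2 -99/32 9/2 -2 -1 E
2 18 90/53 387/53 90/53 -1 -1 N
3 9/5 45/13 -333/130 45/13 -1 0 E
4 90/13 90/73 2115/949 90/73 0 0 N
5 5/4 5/2 -15/8 5/2 0 1 E
6 18/5 90/97 423/485 90/97 1 1 N
7 45/13 45/37 495/962 45/37 1 2 W
final 0 2 S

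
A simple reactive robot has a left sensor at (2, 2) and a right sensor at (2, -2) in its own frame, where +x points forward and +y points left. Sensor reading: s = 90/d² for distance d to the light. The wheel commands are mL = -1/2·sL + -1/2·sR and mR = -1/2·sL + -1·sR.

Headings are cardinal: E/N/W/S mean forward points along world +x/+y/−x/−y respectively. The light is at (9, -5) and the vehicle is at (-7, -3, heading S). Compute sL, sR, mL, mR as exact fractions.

45/98 5/18 -325/882 -895/1764

left sensor world pos  = (-5, -5); dL² = 196
right sensor world pos = (-9, -5); dR² = 324
sL = 90/196 = 45/98
sR = 90/324 = 5/18
mL = -1/2·sL + -1/2·sR = -325/882
mR = -1/2·sL + -1·sR = -895/1764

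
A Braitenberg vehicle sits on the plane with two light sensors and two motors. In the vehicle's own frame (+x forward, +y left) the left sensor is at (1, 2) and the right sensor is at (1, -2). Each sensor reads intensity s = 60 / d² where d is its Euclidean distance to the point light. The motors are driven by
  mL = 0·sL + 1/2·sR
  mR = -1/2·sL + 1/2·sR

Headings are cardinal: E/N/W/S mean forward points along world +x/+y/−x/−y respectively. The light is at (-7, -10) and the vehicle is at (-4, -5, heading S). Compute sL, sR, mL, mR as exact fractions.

60/41 60/17 30/17 720/697

left sensor world pos  = (-2, -6); dL² = 41
right sensor world pos = (-6, -6); dR² = 17
sL = 60/41 = 60/41
sR = 60/17 = 60/17
mL = 0·sL + 1/2·sR = 30/17
mR = -1/2·sL + 1/2·sR = 720/697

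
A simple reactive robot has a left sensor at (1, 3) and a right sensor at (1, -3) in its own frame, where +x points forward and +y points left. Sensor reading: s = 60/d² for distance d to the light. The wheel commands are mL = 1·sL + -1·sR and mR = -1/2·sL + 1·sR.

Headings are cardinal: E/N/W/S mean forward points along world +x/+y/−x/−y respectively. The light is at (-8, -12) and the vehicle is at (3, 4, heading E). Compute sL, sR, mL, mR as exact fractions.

left sensor world pos  = (4, 7); dL² = 505
right sensor world pos = (4, 1); dR² = 313
sL = 60/505 = 12/101
sR = 60/313 = 60/313
mL = 1·sL + -1·sR = -2304/31613
mR = -1/2·sL + 1·sR = 4182/31613

12/101 60/313 -2304/31613 4182/31613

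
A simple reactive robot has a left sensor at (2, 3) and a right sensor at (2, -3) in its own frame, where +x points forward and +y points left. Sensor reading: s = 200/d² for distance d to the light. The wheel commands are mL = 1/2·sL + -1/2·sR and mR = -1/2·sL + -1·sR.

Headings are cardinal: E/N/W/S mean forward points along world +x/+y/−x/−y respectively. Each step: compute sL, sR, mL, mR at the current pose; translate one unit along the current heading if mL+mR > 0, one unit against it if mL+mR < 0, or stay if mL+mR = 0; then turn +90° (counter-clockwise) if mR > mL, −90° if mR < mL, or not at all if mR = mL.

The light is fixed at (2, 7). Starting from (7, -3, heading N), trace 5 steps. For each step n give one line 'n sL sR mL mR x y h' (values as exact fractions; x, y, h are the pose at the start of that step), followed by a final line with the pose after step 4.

0 50/17 25/16 375/544 -825/272 7 -3 N
1 200/113 40/49 2640/5537 -9420/5537 7 -4 E
2 100/109 20/17 -240/1853 -3030/1853 6 -4 S
3 200/173 200/53 -12000/9169 -39900/9169 6 -3 W
4 50/17 25/16 375/544 -825/272 7 -3 N
final 7 -4 E

n=0: pose=(7,-3,N); sL=50/17, sR=25/16; mL=375/544, mR=-825/272; mL+mR=-75/32 → advance -1; mR−mL=-2025/544 → turn -1·90°
n=1: pose=(7,-4,E); sL=200/113, sR=40/49; mL=2640/5537, mR=-9420/5537; mL+mR=-60/49 → advance -1; mR−mL=-12060/5537 → turn -1·90°
n=2: pose=(6,-4,S); sL=100/109, sR=20/17; mL=-240/1853, mR=-3030/1853; mL+mR=-30/17 → advance -1; mR−mL=-2790/1853 → turn -1·90°
n=3: pose=(6,-3,W); sL=200/173, sR=200/53; mL=-12000/9169, mR=-39900/9169; mL+mR=-300/53 → advance -1; mR−mL=-27900/9169 → turn -1·90°
n=4: pose=(7,-3,N); sL=50/17, sR=25/16; mL=375/544, mR=-825/272; mL+mR=-75/32 → advance -1; mR−mL=-2025/544 → turn -1·90°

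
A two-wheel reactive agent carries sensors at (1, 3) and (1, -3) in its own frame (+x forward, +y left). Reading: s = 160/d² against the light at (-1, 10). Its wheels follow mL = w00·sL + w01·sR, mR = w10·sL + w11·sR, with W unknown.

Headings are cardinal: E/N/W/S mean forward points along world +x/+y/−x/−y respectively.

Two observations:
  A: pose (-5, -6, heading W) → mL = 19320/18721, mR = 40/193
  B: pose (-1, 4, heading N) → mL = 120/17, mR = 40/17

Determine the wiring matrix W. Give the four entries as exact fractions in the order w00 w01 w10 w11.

obs A: pose=(-5,-6,W) → sL=80/193, sR=80/97, mL=19320/18721, mR=40/193
obs B: pose=(-1,4,N) → sL=80/17, sR=80/17, mL=120/17, mR=40/17
sensor matrix S = [[80/193, 80/97], [80/17, 80/17]]; det S = -614400/318257
solve [mL_A; mL_B] = S·[w00; w01] and [mR_A; mR_B] = S·[w10; w11]:
  w00 = 1/2, w01 = 1, w10 = 1/2, w11 = 0

1/2 1 1/2 0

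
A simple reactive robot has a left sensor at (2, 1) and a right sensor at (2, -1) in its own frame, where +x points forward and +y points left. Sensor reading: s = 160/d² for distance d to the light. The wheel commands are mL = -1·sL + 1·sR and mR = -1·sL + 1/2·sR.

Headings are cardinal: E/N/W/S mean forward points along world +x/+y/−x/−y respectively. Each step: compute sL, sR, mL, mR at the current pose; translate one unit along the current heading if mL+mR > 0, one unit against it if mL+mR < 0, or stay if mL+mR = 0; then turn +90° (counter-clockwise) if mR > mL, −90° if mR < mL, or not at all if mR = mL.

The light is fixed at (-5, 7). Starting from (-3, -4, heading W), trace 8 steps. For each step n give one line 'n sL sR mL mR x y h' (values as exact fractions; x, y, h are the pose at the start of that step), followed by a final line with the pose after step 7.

n=0: pose=(-3,-4,W); sL=10/9, sR=8/5; mL=22/45, mR=-14/45; mL+mR=8/45 → advance +1; mR−mL=-4/5 → turn -1·90°
n=1: pose=(-4,-4,N); sL=160/81, sR=32/17; mL=-128/1377, mR=-1424/1377; mL+mR=-1552/1377 → advance -1; mR−mL=-16/17 → turn -1·90°
n=2: pose=(-4,-5,E); sL=16/13, sR=80/89; mL=-384/1157, mR=-904/1157; mL+mR=-1288/1157 → advance -1; mR−mL=-40/89 → turn -1·90°
n=3: pose=(-5,-5,S); sL=160/197, sR=160/197; mL=0, mR=-80/197; mL+mR=-80/197 → advance -1; mR−mL=-80/197 → turn -1·90°
n=4: pose=(-5,-4,W); sL=40/37, sR=20/13; mL=220/481, mR=-150/481; mL+mR=70/481 → advance +1; mR−mL=-10/13 → turn -1·90°
n=5: pose=(-6,-4,N); sL=32/17, sR=160/81; mL=128/1377, mR=-1232/1377; mL+mR=-368/459 → advance -1; mR−mL=-80/81 → turn -1·90°
n=6: pose=(-6,-5,E); sL=80/61, sR=16/17; mL=-384/1037, mR=-872/1037; mL+mR=-1256/1037 → advance -1; mR−mL=-8/17 → turn -1·90°
n=7: pose=(-7,-5,S); sL=160/197, sR=32/41; mL=-256/8077, mR=-3408/8077; mL+mR=-3664/8077 → advance -1; mR−mL=-16/41 → turn -1·90°

0 10/9 8/5 22/45 -14/45 -3 -4 W
1 160/81 32/17 -128/1377 -1424/1377 -4 -4 N
2 16/13 80/89 -384/1157 -904/1157 -4 -5 E
3 160/197 160/197 0 -80/197 -5 -5 S
4 40/37 20/13 220/481 -150/481 -5 -4 W
5 32/17 160/81 128/1377 -1232/1377 -6 -4 N
6 80/61 16/17 -384/1037 -872/1037 -6 -5 E
7 160/197 32/41 -256/8077 -3408/8077 -7 -5 S
final -7 -4 W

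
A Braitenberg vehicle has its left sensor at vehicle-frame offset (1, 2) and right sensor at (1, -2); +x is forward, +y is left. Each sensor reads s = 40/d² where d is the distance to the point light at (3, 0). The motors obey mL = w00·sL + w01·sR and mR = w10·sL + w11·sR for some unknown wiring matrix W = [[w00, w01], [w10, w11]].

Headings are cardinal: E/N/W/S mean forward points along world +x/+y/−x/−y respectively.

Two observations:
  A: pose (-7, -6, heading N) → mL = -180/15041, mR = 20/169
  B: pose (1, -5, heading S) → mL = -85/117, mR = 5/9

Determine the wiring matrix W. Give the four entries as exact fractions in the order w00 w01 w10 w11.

-1 1/2 1/2 0

obs A: pose=(-7,-6,N) → sL=40/169, sR=40/89, mL=-180/15041, mR=20/169
obs B: pose=(1,-5,S) → sL=10/9, sR=10/13, mL=-85/117, mR=5/9
sensor matrix S = [[40/169, 40/89], [10/9, 10/13]]; det S = -558400/1759797
solve [mL_A; mL_B] = S·[w00; w01] and [mR_A; mR_B] = S·[w10; w11]:
  w00 = -1, w01 = 1/2, w10 = 1/2, w11 = 0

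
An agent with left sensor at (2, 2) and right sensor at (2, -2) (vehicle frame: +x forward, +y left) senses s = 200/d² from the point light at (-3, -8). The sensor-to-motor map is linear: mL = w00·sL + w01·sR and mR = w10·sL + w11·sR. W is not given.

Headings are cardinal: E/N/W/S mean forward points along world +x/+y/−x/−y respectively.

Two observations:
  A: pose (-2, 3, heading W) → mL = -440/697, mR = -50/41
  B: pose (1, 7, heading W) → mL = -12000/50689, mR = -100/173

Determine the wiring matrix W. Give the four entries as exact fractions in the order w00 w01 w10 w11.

obs A: pose=(-2,3,W) → sL=100/41, sR=20/17, mL=-440/697, mR=-50/41
obs B: pose=(1,7,W) → sL=200/173, sR=200/293, mL=-12000/50689, mR=-100/173
sensor matrix S = [[100/41, 20/17], [200/173, 200/293]]; det S = 10768000/35330233
solve [mL_A; mL_B] = S·[w00; w01] and [mR_A; mR_B] = S·[w10; w11]:
  w00 = -1/2, w01 = 1/2, w10 = -1/2, w11 = 0

-1/2 1/2 -1/2 0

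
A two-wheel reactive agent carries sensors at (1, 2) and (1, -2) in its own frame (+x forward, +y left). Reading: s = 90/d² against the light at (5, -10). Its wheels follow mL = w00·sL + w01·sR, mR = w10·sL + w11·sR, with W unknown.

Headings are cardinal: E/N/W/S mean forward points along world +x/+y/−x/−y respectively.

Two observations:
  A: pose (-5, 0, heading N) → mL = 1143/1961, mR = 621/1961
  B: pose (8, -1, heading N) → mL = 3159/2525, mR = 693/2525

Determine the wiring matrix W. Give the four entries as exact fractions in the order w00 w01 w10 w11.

obs A: pose=(-5,0,N) → sL=18/53, sR=18/37, mL=1143/1961, mR=621/1961
obs B: pose=(8,-1,N) → sL=90/101, sR=18/25, mL=3159/2525, mR=693/2525
sensor matrix S = [[18/53, 18/37], [90/101, 18/25]]; det S = -935712/4951525
solve [mL_A; mL_B] = S·[w00; w01] and [mR_A; mR_B] = S·[w10; w11]:
  w00 = 1, w01 = 1/2, w10 = -1/2, w11 = 1

1 1/2 -1/2 1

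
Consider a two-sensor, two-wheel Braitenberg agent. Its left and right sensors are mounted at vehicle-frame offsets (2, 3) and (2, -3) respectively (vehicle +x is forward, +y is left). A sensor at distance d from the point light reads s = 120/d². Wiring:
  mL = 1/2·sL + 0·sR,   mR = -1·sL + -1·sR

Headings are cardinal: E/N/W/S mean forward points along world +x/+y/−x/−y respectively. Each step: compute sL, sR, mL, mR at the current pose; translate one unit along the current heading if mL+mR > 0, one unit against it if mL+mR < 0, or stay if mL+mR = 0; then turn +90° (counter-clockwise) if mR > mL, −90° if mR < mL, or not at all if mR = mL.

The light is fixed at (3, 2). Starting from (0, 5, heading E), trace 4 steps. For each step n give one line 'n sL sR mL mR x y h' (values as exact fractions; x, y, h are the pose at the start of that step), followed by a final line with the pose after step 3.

n=0: pose=(0,5,E); sL=120/37, sR=120; mL=60/37, mR=-4560/37; mL+mR=-4500/37 → advance -1; mR−mL=-4620/37 → turn -1·90°
n=1: pose=(-1,5,S); sL=60, sR=12/5; mL=30, mR=-312/5; mL+mR=-162/5 → advance -1; mR−mL=-462/5 → turn -1·90°
n=2: pose=(-1,6,W); sL=120/37, sR=24/17; mL=60/37, mR=-2928/629; mL+mR=-1908/629 → advance -1; mR−mL=-3948/629 → turn -1·90°
n=3: pose=(0,6,N); sL=5/3, sR=10/3; mL=5/6, mR=-5; mL+mR=-25/6 → advance -1; mR−mL=-35/6 → turn -1·90°

0 120/37 120 60/37 -4560/37 0 5 E
1 60 12/5 30 -312/5 -1 5 S
2 120/37 24/17 60/37 -2928/629 -1 6 W
3 5/3 10/3 5/6 -5 0 6 N
final 0 5 E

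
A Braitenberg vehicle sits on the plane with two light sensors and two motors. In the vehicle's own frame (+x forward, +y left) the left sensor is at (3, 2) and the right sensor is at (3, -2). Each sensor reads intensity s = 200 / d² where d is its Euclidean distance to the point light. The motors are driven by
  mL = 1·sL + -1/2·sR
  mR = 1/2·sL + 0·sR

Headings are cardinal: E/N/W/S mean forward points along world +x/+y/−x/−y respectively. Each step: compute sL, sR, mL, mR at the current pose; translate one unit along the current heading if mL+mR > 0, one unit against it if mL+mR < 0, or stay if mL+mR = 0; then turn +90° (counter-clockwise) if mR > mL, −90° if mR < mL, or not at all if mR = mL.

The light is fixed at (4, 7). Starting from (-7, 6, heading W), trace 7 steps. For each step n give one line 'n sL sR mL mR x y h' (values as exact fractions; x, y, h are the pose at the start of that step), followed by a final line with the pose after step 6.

0 40/41 200/197 3780/8077 20/41 -7 6 W
1 50/29 50/53 1925/1537 25/29 -8 6 S
2 200/241 8/9 836/2169 100/241 -8 5 W
3 100/73 4/5 354/365 50/73 -9 5 S
4 200/281 200/257 23300/72217 100/281 -9 4 W
5 10/9 50/73 505/657 5/9 -10 4 S
6 8/13 200/293 1044/3809 4/13 -10 3 W
final -11 3 S

n=0: pose=(-7,6,W); sL=40/41, sR=200/197; mL=3780/8077, mR=20/41; mL+mR=7720/8077 → advance +1; mR−mL=160/8077 → turn +1·90°
n=1: pose=(-8,6,S); sL=50/29, sR=50/53; mL=1925/1537, mR=25/29; mL+mR=3250/1537 → advance +1; mR−mL=-600/1537 → turn -1·90°
n=2: pose=(-8,5,W); sL=200/241, sR=8/9; mL=836/2169, mR=100/241; mL+mR=1736/2169 → advance +1; mR−mL=64/2169 → turn +1·90°
n=3: pose=(-9,5,S); sL=100/73, sR=4/5; mL=354/365, mR=50/73; mL+mR=604/365 → advance +1; mR−mL=-104/365 → turn -1·90°
n=4: pose=(-9,4,W); sL=200/281, sR=200/257; mL=23300/72217, mR=100/281; mL+mR=49000/72217 → advance +1; mR−mL=2400/72217 → turn +1·90°
n=5: pose=(-10,4,S); sL=10/9, sR=50/73; mL=505/657, mR=5/9; mL+mR=290/219 → advance +1; mR−mL=-140/657 → turn -1·90°
n=6: pose=(-10,3,W); sL=8/13, sR=200/293; mL=1044/3809, mR=4/13; mL+mR=2216/3809 → advance +1; mR−mL=128/3809 → turn +1·90°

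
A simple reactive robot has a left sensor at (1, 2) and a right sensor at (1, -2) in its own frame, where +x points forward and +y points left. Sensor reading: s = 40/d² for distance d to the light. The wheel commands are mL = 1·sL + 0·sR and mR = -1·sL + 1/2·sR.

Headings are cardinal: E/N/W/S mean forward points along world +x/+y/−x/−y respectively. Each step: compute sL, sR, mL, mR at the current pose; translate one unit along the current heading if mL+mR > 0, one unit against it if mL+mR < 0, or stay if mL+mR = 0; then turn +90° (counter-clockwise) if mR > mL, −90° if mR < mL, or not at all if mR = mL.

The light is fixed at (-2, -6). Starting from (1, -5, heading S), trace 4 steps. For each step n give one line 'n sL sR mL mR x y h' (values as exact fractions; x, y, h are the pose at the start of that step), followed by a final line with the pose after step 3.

0 8/5 40 8/5 92/5 1 -5 S
1 2 2 2 -1 1 -6 E
2 40/37 8 40/37 108/37 2 -6 S
3 20/13 20/17 20/13 -210/221 2 -7 E
final 3 -7 S

n=0: pose=(1,-5,S); sL=8/5, sR=40; mL=8/5, mR=92/5; mL+mR=20 → advance +1; mR−mL=84/5 → turn +1·90°
n=1: pose=(1,-6,E); sL=2, sR=2; mL=2, mR=-1; mL+mR=1 → advance +1; mR−mL=-3 → turn -1·90°
n=2: pose=(2,-6,S); sL=40/37, sR=8; mL=40/37, mR=108/37; mL+mR=4 → advance +1; mR−mL=68/37 → turn +1·90°
n=3: pose=(2,-7,E); sL=20/13, sR=20/17; mL=20/13, mR=-210/221; mL+mR=10/17 → advance +1; mR−mL=-550/221 → turn -1·90°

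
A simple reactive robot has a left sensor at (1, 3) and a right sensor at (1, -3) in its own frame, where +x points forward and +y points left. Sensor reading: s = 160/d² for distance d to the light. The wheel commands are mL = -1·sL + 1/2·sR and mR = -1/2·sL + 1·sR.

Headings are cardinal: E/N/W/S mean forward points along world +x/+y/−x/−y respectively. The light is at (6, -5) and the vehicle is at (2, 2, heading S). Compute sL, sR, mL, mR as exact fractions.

left sensor world pos  = (5, 1); dL² = 37
right sensor world pos = (-1, 1); dR² = 85
sL = 160/37 = 160/37
sR = 160/85 = 32/17
mL = -1·sL + 1/2·sR = -2128/629
mR = -1/2·sL + 1·sR = -176/629

160/37 32/17 -2128/629 -176/629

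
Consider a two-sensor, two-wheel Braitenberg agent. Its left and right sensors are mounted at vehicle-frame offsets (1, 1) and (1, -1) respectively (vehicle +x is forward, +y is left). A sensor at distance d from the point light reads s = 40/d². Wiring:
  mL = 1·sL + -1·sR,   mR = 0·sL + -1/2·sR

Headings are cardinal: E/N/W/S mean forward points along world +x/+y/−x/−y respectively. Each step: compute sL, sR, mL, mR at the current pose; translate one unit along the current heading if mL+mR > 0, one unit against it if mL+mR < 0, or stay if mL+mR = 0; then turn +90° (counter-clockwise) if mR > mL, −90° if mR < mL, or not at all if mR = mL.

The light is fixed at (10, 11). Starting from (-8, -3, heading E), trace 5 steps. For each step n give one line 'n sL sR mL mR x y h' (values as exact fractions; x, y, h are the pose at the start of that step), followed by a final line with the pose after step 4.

0 20/229 20/257 560/58853 -10/257 -8 -3 E
1 40/549 8/125 608/68625 -4/125 -9 -3 S
2 10/149 5/68 -65/10132 -5/136 -9 -2 W
3 8/101 40/433 -576/43733 -20/433 -8 -2 N
4 20/229 20/257 560/58853 -10/257 -8 -3 E
final -9 -3 S

n=0: pose=(-8,-3,E); sL=20/229, sR=20/257; mL=560/58853, mR=-10/257; mL+mR=-1730/58853 → advance -1; mR−mL=-2850/58853 → turn -1·90°
n=1: pose=(-9,-3,S); sL=40/549, sR=8/125; mL=608/68625, mR=-4/125; mL+mR=-1588/68625 → advance -1; mR−mL=-2804/68625 → turn -1·90°
n=2: pose=(-9,-2,W); sL=10/149, sR=5/68; mL=-65/10132, mR=-5/136; mL+mR=-875/20264 → advance -1; mR−mL=-615/20264 → turn -1·90°
n=3: pose=(-8,-2,N); sL=8/101, sR=40/433; mL=-576/43733, mR=-20/433; mL+mR=-2596/43733 → advance -1; mR−mL=-1444/43733 → turn -1·90°
n=4: pose=(-8,-3,E); sL=20/229, sR=20/257; mL=560/58853, mR=-10/257; mL+mR=-1730/58853 → advance -1; mR−mL=-2850/58853 → turn -1·90°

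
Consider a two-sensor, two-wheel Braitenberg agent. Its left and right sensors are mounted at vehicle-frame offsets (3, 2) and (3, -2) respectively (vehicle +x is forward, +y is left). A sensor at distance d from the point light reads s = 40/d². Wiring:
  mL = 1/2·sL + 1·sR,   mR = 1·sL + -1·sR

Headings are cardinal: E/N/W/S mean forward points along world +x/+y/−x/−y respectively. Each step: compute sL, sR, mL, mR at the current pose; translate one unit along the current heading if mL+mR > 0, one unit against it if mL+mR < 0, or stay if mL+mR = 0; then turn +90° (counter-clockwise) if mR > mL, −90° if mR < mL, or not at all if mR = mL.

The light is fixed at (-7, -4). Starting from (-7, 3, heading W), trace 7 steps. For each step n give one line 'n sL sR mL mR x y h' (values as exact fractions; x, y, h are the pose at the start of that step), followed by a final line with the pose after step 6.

n=0: pose=(-7,3,W); sL=20/17, sR=4/9; mL=158/153, mR=112/153; mL+mR=30/17 → advance +1; mR−mL=-46/153 → turn -1·90°
n=1: pose=(-8,3,N); sL=40/109, sR=40/101; mL=6380/11009, mR=-320/11009; mL+mR=60/109 → advance +1; mR−mL=-6700/11009 → turn -1·90°
n=2: pose=(-8,4,E); sL=5/13, sR=1; mL=31/26, mR=-8/13; mL+mR=15/26 → advance +1; mR−mL=-47/26 → turn -1·90°
n=3: pose=(-7,4,S); sL=40/29, sR=40/29; mL=60/29, mR=0; mL+mR=60/29 → advance +1; mR−mL=-60/29 → turn -1·90°
n=4: pose=(-7,3,W); sL=20/17, sR=4/9; mL=158/153, mR=112/153; mL+mR=30/17 → advance +1; mR−mL=-46/153 → turn -1·90°
n=5: pose=(-8,3,N); sL=40/109, sR=40/101; mL=6380/11009, mR=-320/11009; mL+mR=60/109 → advance +1; mR−mL=-6700/11009 → turn -1·90°
n=6: pose=(-8,4,E); sL=5/13, sR=1; mL=31/26, mR=-8/13; mL+mR=15/26 → advance +1; mR−mL=-47/26 → turn -1·90°

0 20/17 4/9 158/153 112/153 -7 3 W
1 40/109 40/101 6380/11009 -320/11009 -8 3 N
2 5/13 1 31/26 -8/13 -8 4 E
3 40/29 40/29 60/29 0 -7 4 S
4 20/17 4/9 158/153 112/153 -7 3 W
5 40/109 40/101 6380/11009 -320/11009 -8 3 N
6 5/13 1 31/26 -8/13 -8 4 E
final -7 4 S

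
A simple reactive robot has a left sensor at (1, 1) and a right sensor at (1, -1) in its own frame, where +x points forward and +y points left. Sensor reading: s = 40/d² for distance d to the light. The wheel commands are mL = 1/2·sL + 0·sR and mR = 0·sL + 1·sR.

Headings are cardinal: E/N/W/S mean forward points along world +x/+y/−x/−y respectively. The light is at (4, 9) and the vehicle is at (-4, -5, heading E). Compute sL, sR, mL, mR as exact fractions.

left sensor world pos  = (-3, -4); dL² = 218
right sensor world pos = (-3, -6); dR² = 274
sL = 40/218 = 20/109
sR = 40/274 = 20/137
mL = 1/2·sL + 0·sR = 10/109
mR = 0·sL + 1·sR = 20/137

20/109 20/137 10/109 20/137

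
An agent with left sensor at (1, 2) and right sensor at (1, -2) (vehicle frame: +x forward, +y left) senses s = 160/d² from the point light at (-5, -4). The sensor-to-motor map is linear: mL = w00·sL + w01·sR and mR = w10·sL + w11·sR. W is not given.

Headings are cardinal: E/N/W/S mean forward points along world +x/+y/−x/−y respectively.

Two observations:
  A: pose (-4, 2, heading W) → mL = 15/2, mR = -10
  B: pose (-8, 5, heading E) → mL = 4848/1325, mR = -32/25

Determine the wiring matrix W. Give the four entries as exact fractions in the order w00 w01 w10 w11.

obs A: pose=(-4,2,W) → sL=10, sR=5/2, mL=15/2, mR=-10
obs B: pose=(-8,5,E) → sL=32/25, sR=160/53, mL=4848/1325, mR=-32/25
sensor matrix S = [[10, 5/2], [32/25, 160/53]]; det S = 7152/265
solve [mL_A; mL_B] = S·[w00; w01] and [mR_A; mR_B] = S·[w10; w11]:
  w00 = 1/2, w01 = 1, w10 = -1, w11 = 0

1/2 1 -1 0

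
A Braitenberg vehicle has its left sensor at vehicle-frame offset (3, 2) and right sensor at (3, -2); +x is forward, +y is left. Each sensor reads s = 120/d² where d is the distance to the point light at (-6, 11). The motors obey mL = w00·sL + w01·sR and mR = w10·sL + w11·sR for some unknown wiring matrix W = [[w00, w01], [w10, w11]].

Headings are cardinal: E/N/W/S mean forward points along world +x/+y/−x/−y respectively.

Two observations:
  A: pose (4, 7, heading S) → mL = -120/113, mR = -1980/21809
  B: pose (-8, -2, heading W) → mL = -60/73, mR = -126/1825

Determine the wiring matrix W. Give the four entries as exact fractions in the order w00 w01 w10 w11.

obs A: pose=(4,7,S) → sL=120/193, sR=120/113, mL=-120/113, mR=-1980/21809
obs B: pose=(-8,-2,W) → sL=12/25, sR=60/73, mL=-60/73, mR=-126/1825
sensor matrix S = [[120/193, 120/113], [12/25, 60/73]]; det S = 10368/7960285
solve [mL_A; mL_B] = S·[w00; w01] and [mR_A; mR_B] = S·[w10; w11]:
  w00 = 0, w01 = -1, w10 = -1, w11 = 1/2

0 -1 -1 1/2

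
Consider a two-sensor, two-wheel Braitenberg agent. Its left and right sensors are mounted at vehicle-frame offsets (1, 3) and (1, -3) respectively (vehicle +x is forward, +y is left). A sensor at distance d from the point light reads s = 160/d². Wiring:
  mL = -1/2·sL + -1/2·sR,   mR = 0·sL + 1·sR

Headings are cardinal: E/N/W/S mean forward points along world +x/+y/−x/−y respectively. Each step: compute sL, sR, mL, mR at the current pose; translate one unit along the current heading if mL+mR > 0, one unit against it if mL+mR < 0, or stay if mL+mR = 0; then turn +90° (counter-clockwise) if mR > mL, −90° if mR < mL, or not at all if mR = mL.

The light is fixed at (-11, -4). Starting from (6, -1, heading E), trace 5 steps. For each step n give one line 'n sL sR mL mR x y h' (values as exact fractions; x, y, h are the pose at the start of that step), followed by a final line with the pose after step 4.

0 4/9 40/81 -38/81 40/81 6 -1 E
1 160/241 160/457 -55840/110137 160/457 7 -1 N
2 16/29 80/157 -2416/4553 80/157 7 -2 W
3 32/97 160/257 -11872/24929 160/257 8 -2 S
4 5/13 40/101 -1025/2626 40/101 8 -3 E
final 9 -3 N

n=0: pose=(6,-1,E); sL=4/9, sR=40/81; mL=-38/81, mR=40/81; mL+mR=2/81 → advance +1; mR−mL=26/27 → turn +1·90°
n=1: pose=(7,-1,N); sL=160/241, sR=160/457; mL=-55840/110137, mR=160/457; mL+mR=-17280/110137 → advance -1; mR−mL=94400/110137 → turn +1·90°
n=2: pose=(7,-2,W); sL=16/29, sR=80/157; mL=-2416/4553, mR=80/157; mL+mR=-96/4553 → advance -1; mR−mL=4736/4553 → turn +1·90°
n=3: pose=(8,-2,S); sL=32/97, sR=160/257; mL=-11872/24929, mR=160/257; mL+mR=3648/24929 → advance +1; mR−mL=27392/24929 → turn +1·90°
n=4: pose=(8,-3,E); sL=5/13, sR=40/101; mL=-1025/2626, mR=40/101; mL+mR=15/2626 → advance +1; mR−mL=2065/2626 → turn +1·90°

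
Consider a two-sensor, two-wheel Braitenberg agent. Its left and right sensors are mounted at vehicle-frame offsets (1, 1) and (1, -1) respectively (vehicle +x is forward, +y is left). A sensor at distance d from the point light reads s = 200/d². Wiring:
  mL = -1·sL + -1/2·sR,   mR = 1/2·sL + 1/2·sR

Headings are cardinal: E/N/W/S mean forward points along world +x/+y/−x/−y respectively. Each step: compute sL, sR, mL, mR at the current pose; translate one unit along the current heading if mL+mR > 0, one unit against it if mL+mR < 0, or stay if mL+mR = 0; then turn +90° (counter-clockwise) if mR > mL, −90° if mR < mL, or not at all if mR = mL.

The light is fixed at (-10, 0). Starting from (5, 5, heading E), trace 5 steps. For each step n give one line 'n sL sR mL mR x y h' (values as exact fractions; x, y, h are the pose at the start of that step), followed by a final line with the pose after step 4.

0 50/73 25/34 -5225/4964 3525/4964 5 5 E
1 40/41 200/261 -14540/10701 9320/10701 4 5 N
2 100/89 100/97 -14150/8633 9300/8633 4 4 W
3 40/53 40/41 -2700/2173 1880/2173 5 4 S
4 50/73 25/34 -5225/4964 3525/4964 5 5 E
final 4 5 N

n=0: pose=(5,5,E); sL=50/73, sR=25/34; mL=-5225/4964, mR=3525/4964; mL+mR=-25/73 → advance -1; mR−mL=4375/2482 → turn +1·90°
n=1: pose=(4,5,N); sL=40/41, sR=200/261; mL=-14540/10701, mR=9320/10701; mL+mR=-20/41 → advance -1; mR−mL=23860/10701 → turn +1·90°
n=2: pose=(4,4,W); sL=100/89, sR=100/97; mL=-14150/8633, mR=9300/8633; mL+mR=-50/89 → advance -1; mR−mL=23450/8633 → turn +1·90°
n=3: pose=(5,4,S); sL=40/53, sR=40/41; mL=-2700/2173, mR=1880/2173; mL+mR=-20/53 → advance -1; mR−mL=4580/2173 → turn +1·90°
n=4: pose=(5,5,E); sL=50/73, sR=25/34; mL=-5225/4964, mR=3525/4964; mL+mR=-25/73 → advance -1; mR−mL=4375/2482 → turn +1·90°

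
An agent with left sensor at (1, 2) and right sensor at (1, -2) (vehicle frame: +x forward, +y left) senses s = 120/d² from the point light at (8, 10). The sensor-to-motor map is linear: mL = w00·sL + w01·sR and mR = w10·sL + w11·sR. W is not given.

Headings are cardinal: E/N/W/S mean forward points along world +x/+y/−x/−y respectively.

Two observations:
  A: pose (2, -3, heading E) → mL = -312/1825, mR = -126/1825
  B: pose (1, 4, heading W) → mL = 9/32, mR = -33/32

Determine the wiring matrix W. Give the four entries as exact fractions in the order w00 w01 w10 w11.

-1/2 1/2 1/2 -1

obs A: pose=(2,-3,E) → sL=60/73, sR=12/25, mL=-312/1825, mR=-126/1825
obs B: pose=(1,4,W) → sL=15/16, sR=3/2, mL=9/32, mR=-33/32
sensor matrix S = [[60/73, 12/25], [15/16, 3/2]]; det S = 1143/1460
solve [mL_A; mL_B] = S·[w00; w01] and [mR_A; mR_B] = S·[w10; w11]:
  w00 = -1/2, w01 = 1/2, w10 = 1/2, w11 = -1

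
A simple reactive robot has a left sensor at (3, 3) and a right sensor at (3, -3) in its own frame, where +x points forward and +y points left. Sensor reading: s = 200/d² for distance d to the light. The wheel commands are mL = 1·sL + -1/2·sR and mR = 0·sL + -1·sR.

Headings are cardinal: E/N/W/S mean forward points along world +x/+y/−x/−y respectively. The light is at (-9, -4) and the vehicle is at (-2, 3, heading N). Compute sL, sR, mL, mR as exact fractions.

50/29 1 71/58 -1

left sensor world pos  = (-5, 6); dL² = 116
right sensor world pos = (1, 6); dR² = 200
sL = 200/116 = 50/29
sR = 200/200 = 1
mL = 1·sL + -1/2·sR = 71/58
mR = 0·sL + -1·sR = -1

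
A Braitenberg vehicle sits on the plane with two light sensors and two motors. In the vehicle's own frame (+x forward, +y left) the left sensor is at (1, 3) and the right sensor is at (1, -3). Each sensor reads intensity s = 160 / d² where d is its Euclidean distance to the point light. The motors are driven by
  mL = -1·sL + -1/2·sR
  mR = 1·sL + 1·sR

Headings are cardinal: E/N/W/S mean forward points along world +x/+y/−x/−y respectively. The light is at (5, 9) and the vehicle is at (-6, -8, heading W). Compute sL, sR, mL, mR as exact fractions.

left sensor world pos  = (-7, -11); dL² = 544
right sensor world pos = (-7, -5); dR² = 340
sL = 160/544 = 5/17
sR = 160/340 = 8/17
mL = -1·sL + -1/2·sR = -9/17
mR = 1·sL + 1·sR = 13/17

5/17 8/17 -9/17 13/17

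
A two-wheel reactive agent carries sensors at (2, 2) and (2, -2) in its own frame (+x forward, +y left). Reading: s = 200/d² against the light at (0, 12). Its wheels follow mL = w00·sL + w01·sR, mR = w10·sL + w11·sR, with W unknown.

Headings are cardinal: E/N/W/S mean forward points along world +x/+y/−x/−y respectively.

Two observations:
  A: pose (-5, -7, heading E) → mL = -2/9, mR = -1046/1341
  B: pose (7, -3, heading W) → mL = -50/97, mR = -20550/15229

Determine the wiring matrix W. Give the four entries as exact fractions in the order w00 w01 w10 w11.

obs A: pose=(-5,-7,E) → sL=100/149, sR=4/9, mL=-2/9, mR=-1046/1341
obs B: pose=(7,-3,W) → sL=100/157, sR=100/97, mL=-50/97, mR=-20550/15229
sensor matrix S = [[100/149, 4/9], [100/157, 100/97]]; det S = 8348800/20422089
solve [mL_A; mL_B] = S·[w00; w01] and [mR_A; mR_B] = S·[w10; w11]:
  w00 = 0, w01 = -1/2, w10 = -1/2, w11 = -1

0 -1/2 -1/2 -1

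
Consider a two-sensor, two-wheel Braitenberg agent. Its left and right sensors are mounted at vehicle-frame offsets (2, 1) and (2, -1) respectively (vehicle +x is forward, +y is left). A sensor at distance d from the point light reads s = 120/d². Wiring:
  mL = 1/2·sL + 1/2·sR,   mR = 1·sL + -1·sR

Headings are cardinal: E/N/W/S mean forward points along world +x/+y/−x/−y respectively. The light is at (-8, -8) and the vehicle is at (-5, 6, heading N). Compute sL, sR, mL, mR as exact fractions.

6/13 15/34 399/884 9/442

left sensor world pos  = (-6, 8); dL² = 260
right sensor world pos = (-4, 8); dR² = 272
sL = 120/260 = 6/13
sR = 120/272 = 15/34
mL = 1/2·sL + 1/2·sR = 399/884
mR = 1·sL + -1·sR = 9/442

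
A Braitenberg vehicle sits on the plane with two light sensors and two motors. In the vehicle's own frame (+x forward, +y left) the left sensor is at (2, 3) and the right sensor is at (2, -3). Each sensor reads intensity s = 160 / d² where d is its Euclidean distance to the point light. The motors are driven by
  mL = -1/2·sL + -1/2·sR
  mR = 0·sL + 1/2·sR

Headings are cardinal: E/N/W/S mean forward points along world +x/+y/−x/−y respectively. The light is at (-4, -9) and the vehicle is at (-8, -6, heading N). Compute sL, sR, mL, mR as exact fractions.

left sensor world pos  = (-11, -4); dL² = 74
right sensor world pos = (-5, -4); dR² = 26
sL = 160/74 = 80/37
sR = 160/26 = 80/13
mL = -1/2·sL + -1/2·sR = -2000/481
mR = 0·sL + 1/2·sR = 40/13

80/37 80/13 -2000/481 40/13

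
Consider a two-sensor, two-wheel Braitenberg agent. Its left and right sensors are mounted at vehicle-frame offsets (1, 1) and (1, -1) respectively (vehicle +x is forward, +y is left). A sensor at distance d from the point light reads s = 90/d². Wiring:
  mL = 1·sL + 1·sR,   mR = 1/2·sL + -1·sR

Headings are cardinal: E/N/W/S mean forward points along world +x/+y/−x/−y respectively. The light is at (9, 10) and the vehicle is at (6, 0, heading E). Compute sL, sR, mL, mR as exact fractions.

left sensor world pos  = (7, 1); dL² = 85
right sensor world pos = (7, -1); dR² = 125
sL = 90/85 = 18/17
sR = 90/125 = 18/25
mL = 1·sL + 1·sR = 756/425
mR = 1/2·sL + -1·sR = -81/425

18/17 18/25 756/425 -81/425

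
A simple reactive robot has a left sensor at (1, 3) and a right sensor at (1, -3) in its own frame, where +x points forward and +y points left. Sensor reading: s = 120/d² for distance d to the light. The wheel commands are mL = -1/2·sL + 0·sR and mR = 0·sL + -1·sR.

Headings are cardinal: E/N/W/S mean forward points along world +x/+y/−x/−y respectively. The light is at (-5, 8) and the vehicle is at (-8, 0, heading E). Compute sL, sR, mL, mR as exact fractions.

left sensor world pos  = (-7, 3); dL² = 29
right sensor world pos = (-7, -3); dR² = 125
sL = 120/29 = 120/29
sR = 120/125 = 24/25
mL = -1/2·sL + 0·sR = -60/29
mR = 0·sL + -1·sR = -24/25

120/29 24/25 -60/29 -24/25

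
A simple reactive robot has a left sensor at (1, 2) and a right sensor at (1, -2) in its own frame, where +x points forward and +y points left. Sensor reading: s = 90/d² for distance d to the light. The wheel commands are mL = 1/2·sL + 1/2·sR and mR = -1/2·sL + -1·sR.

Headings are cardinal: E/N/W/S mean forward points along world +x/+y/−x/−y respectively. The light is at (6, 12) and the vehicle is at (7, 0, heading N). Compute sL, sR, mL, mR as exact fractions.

45/61 9/13 567/793 -1683/1586

left sensor world pos  = (5, 1); dL² = 122
right sensor world pos = (9, 1); dR² = 130
sL = 90/122 = 45/61
sR = 90/130 = 9/13
mL = 1/2·sL + 1/2·sR = 567/793
mR = -1/2·sL + -1·sR = -1683/1586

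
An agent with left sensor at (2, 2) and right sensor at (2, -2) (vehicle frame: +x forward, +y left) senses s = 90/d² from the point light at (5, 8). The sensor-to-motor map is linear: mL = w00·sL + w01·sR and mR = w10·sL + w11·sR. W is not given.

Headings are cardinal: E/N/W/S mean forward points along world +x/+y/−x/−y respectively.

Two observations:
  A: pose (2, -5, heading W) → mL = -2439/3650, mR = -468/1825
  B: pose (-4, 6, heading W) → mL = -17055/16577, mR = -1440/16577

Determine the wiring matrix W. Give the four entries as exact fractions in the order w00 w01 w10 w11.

obs A: pose=(2,-5,W) → sL=9/25, sR=45/73, mL=-2439/3650, mR=-468/1825
obs B: pose=(-4,6,W) → sL=90/137, sR=90/121, mL=-17055/16577, mR=-1440/16577
sensor matrix S = [[9/25, 45/73], [90/137, 90/121]]; det S = -830088/6050605
solve [mL_A; mL_B] = S·[w00; w01] and [mR_A; mR_B] = S·[w10; w11]:
  w00 = -1, w01 = -1/2, w10 = 1, w11 = -1

-1 -1/2 1 -1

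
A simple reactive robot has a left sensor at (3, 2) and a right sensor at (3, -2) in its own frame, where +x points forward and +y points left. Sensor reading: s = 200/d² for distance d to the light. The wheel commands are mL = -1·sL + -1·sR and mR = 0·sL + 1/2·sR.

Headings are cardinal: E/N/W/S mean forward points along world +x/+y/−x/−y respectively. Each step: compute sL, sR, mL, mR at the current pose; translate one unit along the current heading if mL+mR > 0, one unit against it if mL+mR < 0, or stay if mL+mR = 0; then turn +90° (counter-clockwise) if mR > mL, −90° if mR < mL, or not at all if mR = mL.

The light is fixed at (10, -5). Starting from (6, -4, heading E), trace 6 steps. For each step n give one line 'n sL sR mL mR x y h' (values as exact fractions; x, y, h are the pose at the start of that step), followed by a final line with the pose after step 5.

n=0: pose=(6,-4,E); sL=20, sR=100; mL=-120, mR=50; mL+mR=-70 → advance -1; mR−mL=170 → turn +1·90°
n=1: pose=(5,-4,N); sL=40/13, sR=8; mL=-144/13, mR=4; mL+mR=-92/13 → advance -1; mR−mL=196/13 → turn +1·90°
n=2: pose=(5,-5,W); sL=50/17, sR=50/17; mL=-100/17, mR=25/17; mL+mR=-75/17 → advance -1; mR−mL=125/17 → turn +1·90°
n=3: pose=(6,-5,S); sL=200/13, sR=40/9; mL=-2320/117, mR=20/9; mL+mR=-2060/117 → advance -1; mR−mL=860/39 → turn +1·90°
n=4: pose=(6,-4,E); sL=20, sR=100; mL=-120, mR=50; mL+mR=-70 → advance -1; mR−mL=170 → turn +1·90°
n=5: pose=(5,-4,N); sL=40/13, sR=8; mL=-144/13, mR=4; mL+mR=-92/13 → advance -1; mR−mL=196/13 → turn +1·90°

0 20 100 -120 50 6 -4 E
1 40/13 8 -144/13 4 5 -4 N
2 50/17 50/17 -100/17 25/17 5 -5 W
3 200/13 40/9 -2320/117 20/9 6 -5 S
4 20 100 -120 50 6 -4 E
5 40/13 8 -144/13 4 5 -4 N
final 5 -5 W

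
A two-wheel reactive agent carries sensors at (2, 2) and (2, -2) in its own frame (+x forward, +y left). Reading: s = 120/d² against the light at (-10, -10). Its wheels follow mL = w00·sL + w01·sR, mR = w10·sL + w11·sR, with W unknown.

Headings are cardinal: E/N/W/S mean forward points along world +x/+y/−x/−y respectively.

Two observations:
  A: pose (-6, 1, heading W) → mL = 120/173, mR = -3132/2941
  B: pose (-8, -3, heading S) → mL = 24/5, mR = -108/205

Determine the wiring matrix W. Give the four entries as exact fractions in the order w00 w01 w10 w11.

0 1 -1 1/2

obs A: pose=(-6,1,W) → sL=24/17, sR=120/173, mL=120/173, mR=-3132/2941
obs B: pose=(-8,-3,S) → sL=120/41, sR=24/5, mL=24/5, mR=-108/205
sensor matrix S = [[24/17, 120/173], [120/41, 24/5]]; det S = 2861568/602905
solve [mL_A; mL_B] = S·[w00; w01] and [mR_A; mR_B] = S·[w10; w11]:
  w00 = 0, w01 = 1, w10 = -1, w11 = 1/2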